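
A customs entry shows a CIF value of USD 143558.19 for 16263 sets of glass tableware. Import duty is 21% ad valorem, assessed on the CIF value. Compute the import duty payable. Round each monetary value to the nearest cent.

Import duty: USD 30147.22

Import duty = 143558.19 × 21% = 30147.22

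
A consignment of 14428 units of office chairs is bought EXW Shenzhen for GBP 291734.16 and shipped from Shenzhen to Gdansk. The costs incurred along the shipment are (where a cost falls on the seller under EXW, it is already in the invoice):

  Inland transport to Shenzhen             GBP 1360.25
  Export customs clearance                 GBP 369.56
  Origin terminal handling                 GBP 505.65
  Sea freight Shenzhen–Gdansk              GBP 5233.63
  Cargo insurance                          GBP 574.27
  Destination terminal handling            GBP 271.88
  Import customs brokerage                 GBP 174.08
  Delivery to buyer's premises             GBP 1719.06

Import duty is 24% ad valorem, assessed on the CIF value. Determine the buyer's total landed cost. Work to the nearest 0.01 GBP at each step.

EXW: the seller makes goods available at their premises; the buyer bears all onward costs.
CIF value = EXW price + inland to port + export clearance + origin terminal + freight + insurance = 291734.16 + 1360.25 + 369.56 + 505.65 + 5233.63 + 574.27 = 299777.52
Import duty = 299777.52 × 24% = 71946.60
Buyer bears: inland to port 1360.25 + export clearance 369.56 + origin terminal 505.65 + freight 5233.63 + insurance 574.27 + destination terminal 271.88 + brokerage 174.08 + delivery 1719.06 + duty 71946.60 = 82154.98
Landed cost = invoice 291734.16 + 82154.98 = 373889.14

Total landed cost: GBP 373889.14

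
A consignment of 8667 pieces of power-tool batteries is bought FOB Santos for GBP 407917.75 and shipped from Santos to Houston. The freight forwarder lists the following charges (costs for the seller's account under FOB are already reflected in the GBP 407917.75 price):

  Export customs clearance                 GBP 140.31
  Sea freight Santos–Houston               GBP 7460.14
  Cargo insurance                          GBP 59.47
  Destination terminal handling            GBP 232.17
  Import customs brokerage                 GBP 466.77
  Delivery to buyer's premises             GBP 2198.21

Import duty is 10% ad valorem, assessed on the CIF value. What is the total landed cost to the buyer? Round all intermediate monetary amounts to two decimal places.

Total landed cost: GBP 459878.25

FOB: the seller bears costs until goods are on board at the origin port; the buyer bears freight, insurance and all costs thereafter.
Already in the invoice (seller's account under FOB): export clearance — exclude.
CIF value = FOB price + freight + insurance = 407917.75 + 7460.14 + 59.47 = 415437.36
Import duty = 415437.36 × 10% = 41543.74
Buyer bears: freight 7460.14 + insurance 59.47 + destination terminal 232.17 + brokerage 466.77 + delivery 2198.21 + duty 41543.74 = 51960.50
Landed cost = invoice 407917.75 + 51960.50 = 459878.25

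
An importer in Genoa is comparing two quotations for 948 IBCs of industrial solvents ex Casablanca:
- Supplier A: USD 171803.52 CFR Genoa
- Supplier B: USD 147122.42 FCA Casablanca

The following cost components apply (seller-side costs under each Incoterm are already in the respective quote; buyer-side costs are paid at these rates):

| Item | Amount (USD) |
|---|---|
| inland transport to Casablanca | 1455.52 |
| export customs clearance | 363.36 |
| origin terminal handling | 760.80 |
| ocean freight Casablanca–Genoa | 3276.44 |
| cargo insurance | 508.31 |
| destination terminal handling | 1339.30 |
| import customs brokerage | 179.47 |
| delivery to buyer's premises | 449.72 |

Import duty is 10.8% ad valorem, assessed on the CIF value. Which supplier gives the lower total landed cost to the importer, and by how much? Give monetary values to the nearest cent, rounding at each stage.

Supplier A (CFR):
CIF value = CFR price + insurance = 171803.52 + 508.31 = 172311.83
Import duty = 172311.83 × 10.8% = 18609.68
Buyer bears (A): 508.31 + 1339.30 + 179.47 + 449.72 = 2476.80
Landed cost (A) = invoice 171803.52 + 2476.80 + duty 18609.68 = 192890.00
Supplier B (FCA):
CIF value = FCA price + origin terminal + freight + insurance = 147122.42 + 760.80 + 3276.44 + 508.31 = 151667.97
Import duty = 151667.97 × 10.8% = 16380.14
Buyer bears (B): 760.80 + 3276.44 + 508.31 + 1339.30 + 179.47 + 449.72 = 6514.04
Landed cost (B) = invoice 147122.42 + 6514.04 + duty 16380.14 = 170016.60
Difference = |192890.00 − 170016.60| = 22873.40

Supplier B is cheaper by USD 22873.40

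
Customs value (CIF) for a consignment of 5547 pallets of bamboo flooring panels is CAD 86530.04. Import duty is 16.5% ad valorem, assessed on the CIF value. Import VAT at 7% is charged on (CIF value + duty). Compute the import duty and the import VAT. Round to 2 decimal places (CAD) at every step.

Import duty = 86530.04 × 16.5% = 14277.46
VAT base = CIF + duty = 86530.04 + 14277.46 = 100807.50
Import VAT = 100807.50 × 7% = 7056.53

Import duty: CAD 14277.46; import VAT: CAD 7056.53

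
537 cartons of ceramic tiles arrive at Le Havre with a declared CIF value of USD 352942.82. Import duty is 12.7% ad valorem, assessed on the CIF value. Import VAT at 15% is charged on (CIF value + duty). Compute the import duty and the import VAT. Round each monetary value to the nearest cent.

Import duty = 352942.82 × 12.7% = 44823.74
VAT base = CIF + duty = 352942.82 + 44823.74 = 397766.56
Import VAT = 397766.56 × 15% = 59664.98

Import duty: USD 44823.74; import VAT: USD 59664.98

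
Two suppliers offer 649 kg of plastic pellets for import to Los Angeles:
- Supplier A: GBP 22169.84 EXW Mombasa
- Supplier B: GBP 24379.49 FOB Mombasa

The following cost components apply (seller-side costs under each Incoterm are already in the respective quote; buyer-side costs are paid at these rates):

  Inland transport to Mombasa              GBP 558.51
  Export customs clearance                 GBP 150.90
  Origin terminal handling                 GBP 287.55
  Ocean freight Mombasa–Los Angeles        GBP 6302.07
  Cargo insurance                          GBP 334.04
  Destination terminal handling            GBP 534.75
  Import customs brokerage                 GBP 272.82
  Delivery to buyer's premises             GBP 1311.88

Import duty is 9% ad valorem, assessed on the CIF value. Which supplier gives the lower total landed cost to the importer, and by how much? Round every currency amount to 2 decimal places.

Supplier A (EXW):
CIF value = EXW price + inland to port + export clearance + origin terminal + freight + insurance = 22169.84 + 558.51 + 150.90 + 287.55 + 6302.07 + 334.04 = 29802.91
Import duty = 29802.91 × 9% = 2682.26
Buyer bears (A): 558.51 + 150.90 + 287.55 + 6302.07 + 334.04 + 534.75 + 272.82 + 1311.88 = 9752.52
Landed cost (A) = invoice 22169.84 + 9752.52 + duty 2682.26 = 34604.62
Supplier B (FOB):
CIF value = FOB price + freight + insurance = 24379.49 + 6302.07 + 334.04 = 31015.60
Import duty = 31015.60 × 9% = 2791.40
Buyer bears (B): 6302.07 + 334.04 + 534.75 + 272.82 + 1311.88 = 8755.56
Landed cost (B) = invoice 24379.49 + 8755.56 + duty 2791.40 = 35926.45
Difference = |34604.62 − 35926.45| = 1321.83

Supplier A is cheaper by GBP 1321.83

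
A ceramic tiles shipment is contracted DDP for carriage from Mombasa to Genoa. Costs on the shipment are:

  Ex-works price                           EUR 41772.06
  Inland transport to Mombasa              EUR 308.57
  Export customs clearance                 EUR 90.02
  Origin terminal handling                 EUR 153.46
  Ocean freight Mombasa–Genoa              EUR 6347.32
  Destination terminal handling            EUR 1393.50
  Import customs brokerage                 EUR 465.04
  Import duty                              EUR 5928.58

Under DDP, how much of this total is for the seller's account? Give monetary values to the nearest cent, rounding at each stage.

DDP: the seller bears all costs including import duty.
Seller's account: goods 41772.06 + inland to port 308.57 + export clearance 90.02 + origin terminal 153.46 + freight 6347.32 + destination terminal 1393.50 + brokerage 465.04 + duty 5928.58 = 56458.55
Buyer's account: 0.00

Seller's account: EUR 56458.55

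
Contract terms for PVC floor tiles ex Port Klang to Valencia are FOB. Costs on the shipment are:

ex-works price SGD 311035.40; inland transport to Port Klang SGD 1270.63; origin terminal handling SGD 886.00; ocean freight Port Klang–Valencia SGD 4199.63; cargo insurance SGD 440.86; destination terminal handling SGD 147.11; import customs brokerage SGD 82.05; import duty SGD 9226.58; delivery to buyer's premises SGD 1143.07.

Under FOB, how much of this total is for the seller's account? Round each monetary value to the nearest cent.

Seller's account: SGD 313192.03

FOB: the seller bears costs until goods are on board at the origin port; the buyer bears freight, insurance and all costs thereafter.
Seller's account: goods 311035.40 + inland to port 1270.63 + origin terminal 886.00 = 313192.03
Buyer's account: freight 4199.63 + insurance 440.86 + destination terminal 147.11 + brokerage 82.05 + duty 9226.58 + delivery 1143.07 = 15239.30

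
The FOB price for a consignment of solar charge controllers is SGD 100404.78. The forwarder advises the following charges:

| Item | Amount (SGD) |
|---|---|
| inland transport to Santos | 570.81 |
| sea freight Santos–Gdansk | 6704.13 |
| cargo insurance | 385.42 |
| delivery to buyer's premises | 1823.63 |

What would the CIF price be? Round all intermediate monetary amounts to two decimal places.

Not relevant to the conversion: inland to port — on the seller under both FOB and CIF; already in the FOB price and stays in the CIF price. delivery — on the buyer under both terms; not part of either seller's price.
From FOB to CIF, the seller additionally bears: freight, insurance.
CIF price = 100404.78 + 6704.13 + 385.42 = 107494.33

CIF price: SGD 107494.33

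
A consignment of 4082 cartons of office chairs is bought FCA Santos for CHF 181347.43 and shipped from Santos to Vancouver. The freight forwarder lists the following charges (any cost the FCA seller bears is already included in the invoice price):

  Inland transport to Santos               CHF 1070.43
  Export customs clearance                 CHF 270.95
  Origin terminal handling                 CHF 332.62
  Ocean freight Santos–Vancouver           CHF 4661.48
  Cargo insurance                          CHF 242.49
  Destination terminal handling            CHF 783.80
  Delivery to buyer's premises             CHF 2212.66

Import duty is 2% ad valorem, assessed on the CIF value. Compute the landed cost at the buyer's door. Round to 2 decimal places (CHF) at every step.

FCA: the seller delivers export-cleared goods to the carrier; the buyer bears costs from that point.
Already in the invoice (seller's account under FCA): inland to port, export clearance — exclude.
CIF value = FCA price + origin terminal + freight + insurance = 181347.43 + 332.62 + 4661.48 + 242.49 = 186584.02
Import duty = 186584.02 × 2% = 3731.68
Buyer bears: origin terminal 332.62 + freight 4661.48 + insurance 242.49 + destination terminal 783.80 + delivery 2212.66 + duty 3731.68 = 11964.73
Landed cost = invoice 181347.43 + 11964.73 = 193312.16

Total landed cost: CHF 193312.16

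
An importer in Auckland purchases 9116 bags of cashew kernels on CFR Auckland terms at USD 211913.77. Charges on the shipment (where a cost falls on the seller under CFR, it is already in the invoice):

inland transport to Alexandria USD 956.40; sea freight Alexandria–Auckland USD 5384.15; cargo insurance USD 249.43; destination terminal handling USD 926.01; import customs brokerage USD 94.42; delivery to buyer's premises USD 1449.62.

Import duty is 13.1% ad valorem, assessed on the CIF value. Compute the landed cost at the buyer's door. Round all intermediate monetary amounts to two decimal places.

CFR: the seller pays costs through ocean freight to the destination port, but not insurance.
Already in the invoice (seller's account under CFR): inland to port, freight — exclude.
CIF value = CFR price + insurance = 211913.77 + 249.43 = 212163.20
Import duty = 212163.20 × 13.1% = 27793.38
Buyer bears: insurance 249.43 + destination terminal 926.01 + brokerage 94.42 + delivery 1449.62 + duty 27793.38 = 30512.86
Landed cost = invoice 211913.77 + 30512.86 = 242426.63

Total landed cost: USD 242426.63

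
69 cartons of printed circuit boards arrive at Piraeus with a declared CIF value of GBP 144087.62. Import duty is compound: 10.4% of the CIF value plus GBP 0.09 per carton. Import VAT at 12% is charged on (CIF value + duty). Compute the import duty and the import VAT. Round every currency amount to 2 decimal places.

Import duty: GBP 14991.32; import VAT: GBP 19089.47

Ad valorem component: 144087.62 × 10.4% = 14985.11
Specific component: 69 × 0.09 = 6.21
Import duty = 14985.11 + 6.21 = 14991.32
VAT base = CIF + duty = 144087.62 + 14991.32 = 159078.94
Import VAT = 159078.94 × 12% = 19089.47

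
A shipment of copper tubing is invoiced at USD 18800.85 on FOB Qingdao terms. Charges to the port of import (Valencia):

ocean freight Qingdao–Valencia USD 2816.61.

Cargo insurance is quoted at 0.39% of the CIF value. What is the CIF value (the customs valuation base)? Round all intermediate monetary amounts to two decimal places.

CIF value: USD 21702.10

Let C be the CIF value. C = FOB price + freight + 0.39% × C
C − 0.39% × C = 18800.85 + 2816.61
0.9961 × C = 21617.46
C = 21617.46 / 0.9961 = 21702.10
Insurance premium = 0.39% × 21702.10 = 84.64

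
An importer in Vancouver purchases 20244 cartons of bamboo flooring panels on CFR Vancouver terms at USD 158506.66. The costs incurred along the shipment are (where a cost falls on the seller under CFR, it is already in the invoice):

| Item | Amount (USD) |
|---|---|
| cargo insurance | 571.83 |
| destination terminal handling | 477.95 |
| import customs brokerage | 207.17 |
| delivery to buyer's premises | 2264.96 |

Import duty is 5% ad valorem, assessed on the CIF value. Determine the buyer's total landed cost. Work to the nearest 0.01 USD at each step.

CFR: the seller pays costs through ocean freight to the destination port, but not insurance.
CIF value = CFR price + insurance = 158506.66 + 571.83 = 159078.49
Import duty = 159078.49 × 5% = 7953.92
Buyer bears: insurance 571.83 + destination terminal 477.95 + brokerage 207.17 + delivery 2264.96 + duty 7953.92 = 11475.83
Landed cost = invoice 158506.66 + 11475.83 = 169982.49

Total landed cost: USD 169982.49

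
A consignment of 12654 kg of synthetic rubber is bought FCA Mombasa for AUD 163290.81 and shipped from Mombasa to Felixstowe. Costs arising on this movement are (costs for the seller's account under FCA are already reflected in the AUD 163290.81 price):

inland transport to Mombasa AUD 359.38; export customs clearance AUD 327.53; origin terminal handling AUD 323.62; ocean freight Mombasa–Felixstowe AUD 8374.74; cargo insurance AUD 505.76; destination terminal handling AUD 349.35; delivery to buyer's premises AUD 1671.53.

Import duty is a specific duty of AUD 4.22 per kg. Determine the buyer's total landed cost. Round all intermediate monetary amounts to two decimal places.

Total landed cost: AUD 227915.69

FCA: the seller delivers export-cleared goods to the carrier; the buyer bears costs from that point.
Already in the invoice (seller's account under FCA): inland to port, export clearance — exclude.
CIF value = FCA price + origin terminal + freight + insurance = 163290.81 + 323.62 + 8374.74 + 505.76 = 172494.93
Import duty = 12654 × 4.22 = 53399.88
Buyer bears: origin terminal 323.62 + freight 8374.74 + insurance 505.76 + destination terminal 349.35 + delivery 1671.53 + duty 53399.88 = 64624.88
Landed cost = invoice 163290.81 + 64624.88 = 227915.69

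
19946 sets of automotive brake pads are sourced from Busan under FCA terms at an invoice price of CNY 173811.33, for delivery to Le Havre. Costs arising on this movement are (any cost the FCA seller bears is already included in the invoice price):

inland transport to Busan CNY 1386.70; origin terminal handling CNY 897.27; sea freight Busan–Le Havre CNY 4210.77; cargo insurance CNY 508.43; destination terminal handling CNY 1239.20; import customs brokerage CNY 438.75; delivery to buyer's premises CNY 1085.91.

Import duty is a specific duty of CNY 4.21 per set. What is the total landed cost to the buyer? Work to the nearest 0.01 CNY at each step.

Total landed cost: CNY 266164.32

FCA: the seller delivers export-cleared goods to the carrier; the buyer bears costs from that point.
Already in the invoice (seller's account under FCA): inland to port — exclude.
CIF value = FCA price + origin terminal + freight + insurance = 173811.33 + 897.27 + 4210.77 + 508.43 = 179427.80
Import duty = 19946 × 4.21 = 83972.66
Buyer bears: origin terminal 897.27 + freight 4210.77 + insurance 508.43 + destination terminal 1239.20 + brokerage 438.75 + delivery 1085.91 + duty 83972.66 = 92352.99
Landed cost = invoice 173811.33 + 92352.99 = 266164.32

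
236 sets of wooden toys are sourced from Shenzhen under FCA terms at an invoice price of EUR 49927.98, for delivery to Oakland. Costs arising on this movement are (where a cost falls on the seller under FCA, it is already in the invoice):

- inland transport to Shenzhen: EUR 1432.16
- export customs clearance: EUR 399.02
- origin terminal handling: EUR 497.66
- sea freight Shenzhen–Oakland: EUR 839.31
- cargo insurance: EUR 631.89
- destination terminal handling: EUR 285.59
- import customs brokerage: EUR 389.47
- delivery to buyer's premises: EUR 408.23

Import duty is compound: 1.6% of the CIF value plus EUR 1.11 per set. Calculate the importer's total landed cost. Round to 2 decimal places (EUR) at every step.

FCA: the seller delivers export-cleared goods to the carrier; the buyer bears costs from that point.
Already in the invoice (seller's account under FCA): inland to port, export clearance — exclude.
CIF value = FCA price + origin terminal + freight + insurance = 49927.98 + 497.66 + 839.31 + 631.89 = 51896.84
Ad valorem component: 51896.84 × 1.6% = 830.35
Specific component: 236 × 1.11 = 261.96
Import duty = 830.35 + 261.96 = 1092.31
Buyer bears: origin terminal 497.66 + freight 839.31 + insurance 631.89 + destination terminal 285.59 + brokerage 389.47 + delivery 408.23 + duty 1092.31 = 4144.46
Landed cost = invoice 49927.98 + 4144.46 = 54072.44

Total landed cost: EUR 54072.44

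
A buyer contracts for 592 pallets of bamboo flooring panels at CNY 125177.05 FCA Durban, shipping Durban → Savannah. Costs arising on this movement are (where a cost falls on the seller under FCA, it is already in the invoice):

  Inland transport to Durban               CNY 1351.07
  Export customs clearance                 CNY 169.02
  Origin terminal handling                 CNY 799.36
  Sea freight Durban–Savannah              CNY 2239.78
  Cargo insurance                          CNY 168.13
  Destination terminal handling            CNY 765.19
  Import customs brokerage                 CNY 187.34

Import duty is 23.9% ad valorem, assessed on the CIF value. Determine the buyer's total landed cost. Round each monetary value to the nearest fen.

FCA: the seller delivers export-cleared goods to the carrier; the buyer bears costs from that point.
Already in the invoice (seller's account under FCA): inland to port, export clearance — exclude.
CIF value = FCA price + origin terminal + freight + insurance = 125177.05 + 799.36 + 2239.78 + 168.13 = 128384.32
Import duty = 128384.32 × 23.9% = 30683.85
Buyer bears: origin terminal 799.36 + freight 2239.78 + insurance 168.13 + destination terminal 765.19 + brokerage 187.34 + duty 30683.85 = 34843.65
Landed cost = invoice 125177.05 + 34843.65 = 160020.70

Total landed cost: CNY 160020.70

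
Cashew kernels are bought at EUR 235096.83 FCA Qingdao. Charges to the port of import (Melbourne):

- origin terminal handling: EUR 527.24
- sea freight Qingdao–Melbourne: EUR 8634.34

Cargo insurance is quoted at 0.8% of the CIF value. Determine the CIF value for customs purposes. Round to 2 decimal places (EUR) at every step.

CIF value: EUR 246228.24

Let C be the CIF value. C = FCA price + pre-shipment costs + freight + 0.8% × C
C − 0.8% × C = 235096.83 + 527.24 + 8634.34
0.992 × C = 244258.41
C = 244258.41 / 0.992 = 246228.24
Insurance premium = 0.8% × 246228.24 = 1969.83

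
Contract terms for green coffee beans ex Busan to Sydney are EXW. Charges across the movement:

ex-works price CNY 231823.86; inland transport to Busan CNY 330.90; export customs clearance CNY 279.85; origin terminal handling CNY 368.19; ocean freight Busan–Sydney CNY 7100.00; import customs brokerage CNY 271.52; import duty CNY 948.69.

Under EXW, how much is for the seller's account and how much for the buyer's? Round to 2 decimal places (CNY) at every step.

EXW: the seller makes goods available at their premises; the buyer bears all onward costs.
Seller's account: goods 231823.86 = 231823.86
Buyer's account: inland to port 330.90 + export clearance 279.85 + origin terminal 368.19 + freight 7100.00 + brokerage 271.52 + duty 948.69 = 9299.15

Seller: CNY 231823.86; buyer: CNY 9299.15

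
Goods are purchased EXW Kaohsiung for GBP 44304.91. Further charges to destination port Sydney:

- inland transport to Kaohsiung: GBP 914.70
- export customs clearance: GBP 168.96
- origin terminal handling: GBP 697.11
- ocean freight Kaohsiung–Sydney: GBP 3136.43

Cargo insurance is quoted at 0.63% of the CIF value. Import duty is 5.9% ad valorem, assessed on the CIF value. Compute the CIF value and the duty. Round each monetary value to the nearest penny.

CIF value: GBP 49534.18; import duty: GBP 2922.52

Let C be the CIF value. C = EXW price + pre-shipment costs + freight + 0.63% × C
C − 0.63% × C = 44304.91 + 914.70 + 168.96 + 697.11 + 3136.43
0.9937 × C = 49222.11
C = 49222.11 / 0.9937 = 49534.18
Insurance premium = 0.63% × 49534.18 = 312.07
Import duty = 49534.18 × 5.9% = 2922.52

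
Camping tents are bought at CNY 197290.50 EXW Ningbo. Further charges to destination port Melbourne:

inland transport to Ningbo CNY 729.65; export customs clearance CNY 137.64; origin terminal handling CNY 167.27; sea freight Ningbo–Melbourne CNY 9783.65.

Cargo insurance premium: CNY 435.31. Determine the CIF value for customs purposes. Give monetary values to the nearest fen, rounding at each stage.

CIF = EXW price + pre-shipment costs + freight + insurance
CIF = 197290.50 + 729.65 + 137.64 + 167.27 + 9783.65 + 435.31 = 208544.02

CIF value: CNY 208544.02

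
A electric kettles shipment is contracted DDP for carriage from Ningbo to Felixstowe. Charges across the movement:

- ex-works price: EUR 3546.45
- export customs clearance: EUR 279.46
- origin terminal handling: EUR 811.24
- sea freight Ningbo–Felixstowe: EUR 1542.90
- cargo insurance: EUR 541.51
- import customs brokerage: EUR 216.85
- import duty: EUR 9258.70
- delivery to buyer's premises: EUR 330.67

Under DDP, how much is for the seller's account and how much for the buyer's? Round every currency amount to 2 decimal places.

Seller: EUR 16527.78; buyer: EUR 0.00

DDP: the seller bears all costs including import duty.
Seller's account: goods 3546.45 + export clearance 279.46 + origin terminal 811.24 + freight 1542.90 + insurance 541.51 + brokerage 216.85 + duty 9258.70 + delivery 330.67 = 16527.78
Buyer's account: 0.00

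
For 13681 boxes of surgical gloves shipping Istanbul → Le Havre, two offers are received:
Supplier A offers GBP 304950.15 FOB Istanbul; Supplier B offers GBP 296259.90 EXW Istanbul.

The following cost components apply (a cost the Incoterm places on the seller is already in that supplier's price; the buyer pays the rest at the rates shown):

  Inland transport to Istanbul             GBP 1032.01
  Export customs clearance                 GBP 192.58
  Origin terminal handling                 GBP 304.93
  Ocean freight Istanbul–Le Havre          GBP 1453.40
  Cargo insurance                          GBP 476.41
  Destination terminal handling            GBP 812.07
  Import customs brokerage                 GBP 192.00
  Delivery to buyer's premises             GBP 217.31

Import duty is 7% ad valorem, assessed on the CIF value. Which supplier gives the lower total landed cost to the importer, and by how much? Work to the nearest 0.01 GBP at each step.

Supplier A (FOB):
CIF value = FOB price + freight + insurance = 304950.15 + 1453.40 + 476.41 = 306879.96
Import duty = 306879.96 × 7% = 21481.60
Buyer bears (A): 1453.40 + 476.41 + 812.07 + 192.00 + 217.31 = 3151.19
Landed cost (A) = invoice 304950.15 + 3151.19 + duty 21481.60 = 329582.94
Supplier B (EXW):
CIF value = EXW price + inland to port + export clearance + origin terminal + freight + insurance = 296259.90 + 1032.01 + 192.58 + 304.93 + 1453.40 + 476.41 = 299719.23
Import duty = 299719.23 × 7% = 20980.35
Buyer bears (B): 1032.01 + 192.58 + 304.93 + 1453.40 + 476.41 + 812.07 + 192.00 + 217.31 = 4680.71
Landed cost (B) = invoice 296259.90 + 4680.71 + duty 20980.35 = 321920.96
Difference = |329582.94 − 321920.96| = 7661.98

Supplier B is cheaper by GBP 7661.98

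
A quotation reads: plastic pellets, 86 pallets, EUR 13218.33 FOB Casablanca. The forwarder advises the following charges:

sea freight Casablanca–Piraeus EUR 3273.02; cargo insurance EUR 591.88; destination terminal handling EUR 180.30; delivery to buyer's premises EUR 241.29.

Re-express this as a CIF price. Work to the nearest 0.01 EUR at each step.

Not relevant to the conversion: delivery, destination terminal — on the buyer under both terms; not part of either seller's price.
From FOB to CIF, the seller additionally bears: freight, insurance.
CIF price = 13218.33 + 3273.02 + 591.88 = 17083.23

CIF price: EUR 17083.23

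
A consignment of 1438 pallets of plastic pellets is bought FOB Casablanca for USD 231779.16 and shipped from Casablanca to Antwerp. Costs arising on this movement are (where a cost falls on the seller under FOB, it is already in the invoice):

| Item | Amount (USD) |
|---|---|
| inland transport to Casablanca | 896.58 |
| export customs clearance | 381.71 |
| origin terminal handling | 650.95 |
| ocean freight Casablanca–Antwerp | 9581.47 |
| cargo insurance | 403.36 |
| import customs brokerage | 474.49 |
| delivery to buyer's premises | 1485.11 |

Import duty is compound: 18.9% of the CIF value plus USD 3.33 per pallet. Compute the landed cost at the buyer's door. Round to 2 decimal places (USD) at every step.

FOB: the seller bears costs until goods are on board at the origin port; the buyer bears freight, insurance and all costs thereafter.
Already in the invoice (seller's account under FOB): inland to port, export clearance, origin terminal — exclude.
CIF value = FOB price + freight + insurance = 231779.16 + 9581.47 + 403.36 = 241763.99
Ad valorem component: 241763.99 × 18.9% = 45693.39
Specific component: 1438 × 3.33 = 4788.54
Import duty = 45693.39 + 4788.54 = 50481.93
Buyer bears: freight 9581.47 + insurance 403.36 + brokerage 474.49 + delivery 1485.11 + duty 50481.93 = 62426.36
Landed cost = invoice 231779.16 + 62426.36 = 294205.52

Total landed cost: USD 294205.52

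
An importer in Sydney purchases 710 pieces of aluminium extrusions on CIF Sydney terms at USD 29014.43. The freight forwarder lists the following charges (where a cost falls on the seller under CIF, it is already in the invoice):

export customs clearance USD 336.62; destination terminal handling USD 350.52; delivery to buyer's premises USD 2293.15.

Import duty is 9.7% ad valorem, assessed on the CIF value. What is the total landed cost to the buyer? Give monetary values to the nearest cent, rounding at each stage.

Total landed cost: USD 34472.50

CIF: the seller pays costs through ocean freight and marine insurance to the destination port.
Already in the invoice (seller's account under CIF): export clearance — exclude.
The CIF price already equals the CIF value: 29014.43
Import duty = 29014.43 × 9.7% = 2814.40
Buyer bears: destination terminal 350.52 + delivery 2293.15 + duty 2814.40 = 5458.07
Landed cost = invoice 29014.43 + 5458.07 = 34472.50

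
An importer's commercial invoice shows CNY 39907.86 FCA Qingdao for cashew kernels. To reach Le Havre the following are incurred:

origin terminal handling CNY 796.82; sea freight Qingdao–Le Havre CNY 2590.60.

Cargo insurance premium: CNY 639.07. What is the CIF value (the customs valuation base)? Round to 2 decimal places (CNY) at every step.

CIF = FCA price + pre-shipment costs + freight + insurance
CIF = 39907.86 + 796.82 + 2590.60 + 639.07 = 43934.35

CIF value: CNY 43934.35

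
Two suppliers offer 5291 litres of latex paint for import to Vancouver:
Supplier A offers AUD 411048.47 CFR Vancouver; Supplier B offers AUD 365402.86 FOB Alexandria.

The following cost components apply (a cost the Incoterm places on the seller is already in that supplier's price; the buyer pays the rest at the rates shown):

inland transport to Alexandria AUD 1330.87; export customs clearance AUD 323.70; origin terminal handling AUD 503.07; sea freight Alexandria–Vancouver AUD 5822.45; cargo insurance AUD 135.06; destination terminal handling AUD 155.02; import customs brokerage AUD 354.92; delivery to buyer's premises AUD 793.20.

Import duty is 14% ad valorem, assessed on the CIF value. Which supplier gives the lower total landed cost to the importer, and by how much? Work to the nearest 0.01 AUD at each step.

Supplier A (CFR):
CIF value = CFR price + insurance = 411048.47 + 135.06 = 411183.53
Import duty = 411183.53 × 14% = 57565.69
Buyer bears (A): 135.06 + 155.02 + 354.92 + 793.20 = 1438.20
Landed cost (A) = invoice 411048.47 + 1438.20 + duty 57565.69 = 470052.36
Supplier B (FOB):
CIF value = FOB price + freight + insurance = 365402.86 + 5822.45 + 135.06 = 371360.37
Import duty = 371360.37 × 14% = 51990.45
Buyer bears (B): 5822.45 + 135.06 + 155.02 + 354.92 + 793.20 = 7260.65
Landed cost (B) = invoice 365402.86 + 7260.65 + duty 51990.45 = 424653.96
Difference = |470052.36 − 424653.96| = 45398.40

Supplier B is cheaper by AUD 45398.40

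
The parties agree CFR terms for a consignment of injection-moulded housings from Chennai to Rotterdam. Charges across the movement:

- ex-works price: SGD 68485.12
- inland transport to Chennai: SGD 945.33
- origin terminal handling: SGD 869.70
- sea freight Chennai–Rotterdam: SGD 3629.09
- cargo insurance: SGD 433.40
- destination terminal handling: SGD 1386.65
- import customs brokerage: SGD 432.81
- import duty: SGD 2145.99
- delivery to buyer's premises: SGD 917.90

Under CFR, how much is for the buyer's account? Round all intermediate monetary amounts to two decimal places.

Buyer's account: SGD 5316.75

CFR: the seller pays costs through ocean freight to the destination port, but not insurance.
Seller's account: goods 68485.12 + inland to port 945.33 + origin terminal 869.70 + freight 3629.09 = 73929.24
Buyer's account: insurance 433.40 + destination terminal 1386.65 + brokerage 432.81 + duty 2145.99 + delivery 917.90 = 5316.75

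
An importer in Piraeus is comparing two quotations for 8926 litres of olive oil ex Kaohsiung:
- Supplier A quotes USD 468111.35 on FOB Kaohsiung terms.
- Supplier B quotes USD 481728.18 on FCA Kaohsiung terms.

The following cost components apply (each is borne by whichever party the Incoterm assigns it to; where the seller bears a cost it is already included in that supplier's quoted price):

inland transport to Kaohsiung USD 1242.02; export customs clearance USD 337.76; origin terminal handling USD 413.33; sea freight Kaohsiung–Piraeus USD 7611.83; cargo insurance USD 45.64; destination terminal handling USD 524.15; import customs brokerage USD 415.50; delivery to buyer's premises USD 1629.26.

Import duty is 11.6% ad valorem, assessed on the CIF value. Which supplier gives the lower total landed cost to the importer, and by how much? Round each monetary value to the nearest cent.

Supplier A is cheaper by USD 15657.66

Supplier A (FOB):
CIF value = FOB price + freight + insurance = 468111.35 + 7611.83 + 45.64 = 475768.82
Import duty = 475768.82 × 11.6% = 55189.18
Buyer bears (A): 7611.83 + 45.64 + 524.15 + 415.50 + 1629.26 = 10226.38
Landed cost (A) = invoice 468111.35 + 10226.38 + duty 55189.18 = 533526.91
Supplier B (FCA):
CIF value = FCA price + origin terminal + freight + insurance = 481728.18 + 413.33 + 7611.83 + 45.64 = 489798.98
Import duty = 489798.98 × 11.6% = 56816.68
Buyer bears (B): 413.33 + 7611.83 + 45.64 + 524.15 + 415.50 + 1629.26 = 10639.71
Landed cost (B) = invoice 481728.18 + 10639.71 + duty 56816.68 = 549184.57
Difference = |533526.91 − 549184.57| = 15657.66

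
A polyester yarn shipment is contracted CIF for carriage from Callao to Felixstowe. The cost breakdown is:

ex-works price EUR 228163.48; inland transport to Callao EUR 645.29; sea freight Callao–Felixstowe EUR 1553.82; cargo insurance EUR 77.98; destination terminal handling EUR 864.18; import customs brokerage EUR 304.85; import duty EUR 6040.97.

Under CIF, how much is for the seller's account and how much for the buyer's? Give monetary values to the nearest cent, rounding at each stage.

CIF: the seller pays costs through ocean freight and marine insurance to the destination port.
Seller's account: goods 228163.48 + inland to port 645.29 + freight 1553.82 + insurance 77.98 = 230440.57
Buyer's account: destination terminal 864.18 + brokerage 304.85 + duty 6040.97 = 7210.00

Seller: EUR 230440.57; buyer: EUR 7210.00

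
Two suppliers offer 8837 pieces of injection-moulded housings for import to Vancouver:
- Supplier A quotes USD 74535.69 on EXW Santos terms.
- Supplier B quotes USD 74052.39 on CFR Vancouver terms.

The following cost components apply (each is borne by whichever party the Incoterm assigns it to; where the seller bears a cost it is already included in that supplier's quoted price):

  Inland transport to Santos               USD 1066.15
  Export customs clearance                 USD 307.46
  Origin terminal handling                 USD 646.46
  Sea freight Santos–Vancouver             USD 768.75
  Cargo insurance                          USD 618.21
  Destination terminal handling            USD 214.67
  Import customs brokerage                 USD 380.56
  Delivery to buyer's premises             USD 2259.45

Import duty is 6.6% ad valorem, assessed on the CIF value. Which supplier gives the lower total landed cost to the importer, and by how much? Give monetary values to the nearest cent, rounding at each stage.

Supplier A (EXW):
CIF value = EXW price + inland to port + export clearance + origin terminal + freight + insurance = 74535.69 + 1066.15 + 307.46 + 646.46 + 768.75 + 618.21 = 77942.72
Import duty = 77942.72 × 6.6% = 5144.22
Buyer bears (A): 1066.15 + 307.46 + 646.46 + 768.75 + 618.21 + 214.67 + 380.56 + 2259.45 = 6261.71
Landed cost (A) = invoice 74535.69 + 6261.71 + duty 5144.22 = 85941.62
Supplier B (CFR):
CIF value = CFR price + insurance = 74052.39 + 618.21 = 74670.60
Import duty = 74670.60 × 6.6% = 4928.26
Buyer bears (B): 618.21 + 214.67 + 380.56 + 2259.45 = 3472.89
Landed cost (B) = invoice 74052.39 + 3472.89 + duty 4928.26 = 82453.54
Difference = |85941.62 − 82453.54| = 3488.08

Supplier B is cheaper by USD 3488.08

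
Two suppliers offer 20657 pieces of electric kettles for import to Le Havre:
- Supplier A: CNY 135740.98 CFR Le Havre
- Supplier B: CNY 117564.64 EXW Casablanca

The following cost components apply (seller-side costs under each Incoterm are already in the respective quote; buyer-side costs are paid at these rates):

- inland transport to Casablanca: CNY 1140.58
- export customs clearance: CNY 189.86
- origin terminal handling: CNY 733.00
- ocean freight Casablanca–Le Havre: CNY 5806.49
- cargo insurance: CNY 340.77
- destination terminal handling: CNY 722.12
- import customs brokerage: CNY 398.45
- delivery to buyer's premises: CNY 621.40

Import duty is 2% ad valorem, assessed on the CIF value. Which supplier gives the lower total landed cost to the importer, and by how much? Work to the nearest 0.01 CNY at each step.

Supplier A (CFR):
CIF value = CFR price + insurance = 135740.98 + 340.77 = 136081.75
Import duty = 136081.75 × 2% = 2721.64
Buyer bears (A): 340.77 + 722.12 + 398.45 + 621.40 = 2082.74
Landed cost (A) = invoice 135740.98 + 2082.74 + duty 2721.64 = 140545.36
Supplier B (EXW):
CIF value = EXW price + inland to port + export clearance + origin terminal + freight + insurance = 117564.64 + 1140.58 + 189.86 + 733.00 + 5806.49 + 340.77 = 125775.34
Import duty = 125775.34 × 2% = 2515.51
Buyer bears (B): 1140.58 + 189.86 + 733.00 + 5806.49 + 340.77 + 722.12 + 398.45 + 621.40 = 9952.67
Landed cost (B) = invoice 117564.64 + 9952.67 + duty 2515.51 = 130032.82
Difference = |140545.36 − 130032.82| = 10512.54

Supplier B is cheaper by CNY 10512.54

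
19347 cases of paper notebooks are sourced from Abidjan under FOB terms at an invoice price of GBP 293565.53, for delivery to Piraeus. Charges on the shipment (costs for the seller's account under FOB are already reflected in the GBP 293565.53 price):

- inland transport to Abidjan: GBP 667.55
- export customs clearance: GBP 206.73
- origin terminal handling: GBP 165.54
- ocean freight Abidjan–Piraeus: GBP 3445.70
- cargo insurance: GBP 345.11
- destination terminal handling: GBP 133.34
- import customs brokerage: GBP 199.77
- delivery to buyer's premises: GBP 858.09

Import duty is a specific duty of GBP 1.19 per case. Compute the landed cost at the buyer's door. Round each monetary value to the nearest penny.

FOB: the seller bears costs until goods are on board at the origin port; the buyer bears freight, insurance and all costs thereafter.
Already in the invoice (seller's account under FOB): inland to port, export clearance, origin terminal — exclude.
CIF value = FOB price + freight + insurance = 293565.53 + 3445.70 + 345.11 = 297356.34
Import duty = 19347 × 1.19 = 23022.93
Buyer bears: freight 3445.70 + insurance 345.11 + destination terminal 133.34 + brokerage 199.77 + delivery 858.09 + duty 23022.93 = 28004.94
Landed cost = invoice 293565.53 + 28004.94 = 321570.47

Total landed cost: GBP 321570.47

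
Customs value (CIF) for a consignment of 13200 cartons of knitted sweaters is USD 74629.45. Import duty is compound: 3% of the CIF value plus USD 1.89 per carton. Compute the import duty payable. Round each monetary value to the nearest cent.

Ad valorem component: 74629.45 × 3% = 2238.88
Specific component: 13200 × 1.89 = 24948.00
Import duty = 2238.88 + 24948.00 = 27186.88

Import duty: USD 27186.88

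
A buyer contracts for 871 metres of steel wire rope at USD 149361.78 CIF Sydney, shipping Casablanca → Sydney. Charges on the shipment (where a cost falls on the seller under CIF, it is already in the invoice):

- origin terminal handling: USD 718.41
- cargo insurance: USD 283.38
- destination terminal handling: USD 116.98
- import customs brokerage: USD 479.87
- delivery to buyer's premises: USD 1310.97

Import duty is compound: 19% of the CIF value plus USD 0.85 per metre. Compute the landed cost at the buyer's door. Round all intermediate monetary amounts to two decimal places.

CIF: the seller pays costs through ocean freight and marine insurance to the destination port.
Already in the invoice (seller's account under CIF): origin terminal, insurance — exclude.
The CIF price already equals the CIF value: 149361.78
Ad valorem component: 149361.78 × 19% = 28378.74
Specific component: 871 × 0.85 = 740.35
Import duty = 28378.74 + 740.35 = 29119.09
Buyer bears: destination terminal 116.98 + brokerage 479.87 + delivery 1310.97 + duty 29119.09 = 31026.91
Landed cost = invoice 149361.78 + 31026.91 = 180388.69

Total landed cost: USD 180388.69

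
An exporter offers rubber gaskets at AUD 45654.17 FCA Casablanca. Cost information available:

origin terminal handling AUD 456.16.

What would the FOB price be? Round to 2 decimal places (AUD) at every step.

From FCA to FOB, the seller additionally bears: origin terminal.
FOB price = 45654.17 + 456.16 = 46110.33

FOB price: AUD 46110.33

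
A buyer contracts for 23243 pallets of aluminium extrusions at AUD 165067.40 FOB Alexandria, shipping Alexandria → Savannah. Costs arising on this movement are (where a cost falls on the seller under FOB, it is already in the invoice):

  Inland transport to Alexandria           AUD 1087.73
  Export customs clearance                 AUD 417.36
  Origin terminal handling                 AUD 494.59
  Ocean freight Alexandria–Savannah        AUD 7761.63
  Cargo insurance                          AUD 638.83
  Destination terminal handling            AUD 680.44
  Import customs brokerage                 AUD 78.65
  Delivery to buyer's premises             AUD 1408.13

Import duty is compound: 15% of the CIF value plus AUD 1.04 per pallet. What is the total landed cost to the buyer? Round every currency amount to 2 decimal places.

FOB: the seller bears costs until goods are on board at the origin port; the buyer bears freight, insurance and all costs thereafter.
Already in the invoice (seller's account under FOB): inland to port, export clearance, origin terminal — exclude.
CIF value = FOB price + freight + insurance = 165067.40 + 7761.63 + 638.83 = 173467.86
Ad valorem component: 173467.86 × 15% = 26020.18
Specific component: 23243 × 1.04 = 24172.72
Import duty = 26020.18 + 24172.72 = 50192.90
Buyer bears: freight 7761.63 + insurance 638.83 + destination terminal 680.44 + brokerage 78.65 + delivery 1408.13 + duty 50192.90 = 60760.58
Landed cost = invoice 165067.40 + 60760.58 = 225827.98

Total landed cost: AUD 225827.98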